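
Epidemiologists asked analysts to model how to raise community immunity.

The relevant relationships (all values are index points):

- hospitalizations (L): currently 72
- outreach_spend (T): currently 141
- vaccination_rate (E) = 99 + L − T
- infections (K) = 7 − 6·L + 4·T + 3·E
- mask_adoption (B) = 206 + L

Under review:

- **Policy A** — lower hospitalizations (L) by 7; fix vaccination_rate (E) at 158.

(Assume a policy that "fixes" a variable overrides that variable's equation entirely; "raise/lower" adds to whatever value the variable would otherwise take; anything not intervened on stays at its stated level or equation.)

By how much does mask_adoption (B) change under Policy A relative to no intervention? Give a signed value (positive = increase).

-7

Baseline:
  L = 72
  B = 206 + 72 = 278
Policy A (L − 7, E := 158):
  L = 72 − 7 = 65
  B = 206 + 65 = 271
Change in B: 271 − 278 = -7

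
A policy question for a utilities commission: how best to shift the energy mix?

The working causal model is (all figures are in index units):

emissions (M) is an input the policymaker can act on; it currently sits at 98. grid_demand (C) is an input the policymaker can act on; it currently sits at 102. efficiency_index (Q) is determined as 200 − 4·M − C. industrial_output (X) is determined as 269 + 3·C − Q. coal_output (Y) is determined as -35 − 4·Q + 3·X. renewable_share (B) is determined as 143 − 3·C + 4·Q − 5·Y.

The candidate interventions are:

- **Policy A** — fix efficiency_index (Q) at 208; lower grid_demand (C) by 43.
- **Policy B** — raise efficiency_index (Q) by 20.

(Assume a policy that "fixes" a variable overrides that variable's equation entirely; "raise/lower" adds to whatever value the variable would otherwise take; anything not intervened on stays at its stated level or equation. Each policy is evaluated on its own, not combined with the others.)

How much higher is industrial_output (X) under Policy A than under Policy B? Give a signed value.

Policy A (Q := 208, C − 43):
  M = 98
  C = 102 − 43 = 59
  Q = 208
  X = 269 + 3·59 − 208 = 238
Policy B (Q + 20):
  M = 98
  C = 102
  Q = 200 − 4·98 − 102 (+20 from intervention) = -274
  X = 269 + 3·102 − (-274) = 849
X: 238 − 849 = -611

-611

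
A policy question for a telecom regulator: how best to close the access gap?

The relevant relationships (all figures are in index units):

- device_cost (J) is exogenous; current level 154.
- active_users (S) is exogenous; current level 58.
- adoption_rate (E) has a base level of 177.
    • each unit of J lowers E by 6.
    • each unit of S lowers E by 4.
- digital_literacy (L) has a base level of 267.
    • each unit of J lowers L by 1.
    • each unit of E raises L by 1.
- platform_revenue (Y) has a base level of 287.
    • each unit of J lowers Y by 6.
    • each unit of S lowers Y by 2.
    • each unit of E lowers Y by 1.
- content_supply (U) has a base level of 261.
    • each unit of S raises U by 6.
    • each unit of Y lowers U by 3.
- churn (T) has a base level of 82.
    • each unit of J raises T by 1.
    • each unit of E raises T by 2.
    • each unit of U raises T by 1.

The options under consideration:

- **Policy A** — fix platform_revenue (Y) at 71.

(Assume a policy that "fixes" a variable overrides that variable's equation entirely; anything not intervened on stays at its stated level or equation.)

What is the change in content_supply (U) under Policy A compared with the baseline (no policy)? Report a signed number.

Baseline:
  J = 154
  S = 58
  E = 177 − 6·154 − 4·58 = -979
  Y = 287 − 6·154 − 2·58 − (-979) = 226
  U = 261 + 6·58 − 3·226 = -69
Policy A (Y := 71):
  J = 154
  S = 58
  E = 177 − 6·154 − 4·58 = -979
  Y = 71
  U = 261 + 6·58 − 3·71 = 396
Change in U: 396 − (-69) = 465

465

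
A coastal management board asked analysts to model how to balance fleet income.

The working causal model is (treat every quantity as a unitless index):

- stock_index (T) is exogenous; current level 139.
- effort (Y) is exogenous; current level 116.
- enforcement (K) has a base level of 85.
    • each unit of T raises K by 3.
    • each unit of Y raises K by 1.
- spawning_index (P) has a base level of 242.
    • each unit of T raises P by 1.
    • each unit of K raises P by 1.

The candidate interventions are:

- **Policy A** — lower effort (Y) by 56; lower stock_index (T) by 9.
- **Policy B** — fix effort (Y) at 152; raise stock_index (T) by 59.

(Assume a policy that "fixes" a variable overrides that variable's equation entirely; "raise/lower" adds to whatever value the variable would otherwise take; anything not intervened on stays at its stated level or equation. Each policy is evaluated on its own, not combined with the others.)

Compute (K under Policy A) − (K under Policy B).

Policy A (Y − 56, T − 9):
  T = 139 − 9 = 130
  Y = 116 − 56 = 60
  K = 85 + 3·130 + 60 = 535
Policy B (Y := 152, T + 59):
  T = 139 + 59 = 198
  Y = 152
  K = 85 + 3·198 + 152 = 831
K: 535 − 831 = -296

-296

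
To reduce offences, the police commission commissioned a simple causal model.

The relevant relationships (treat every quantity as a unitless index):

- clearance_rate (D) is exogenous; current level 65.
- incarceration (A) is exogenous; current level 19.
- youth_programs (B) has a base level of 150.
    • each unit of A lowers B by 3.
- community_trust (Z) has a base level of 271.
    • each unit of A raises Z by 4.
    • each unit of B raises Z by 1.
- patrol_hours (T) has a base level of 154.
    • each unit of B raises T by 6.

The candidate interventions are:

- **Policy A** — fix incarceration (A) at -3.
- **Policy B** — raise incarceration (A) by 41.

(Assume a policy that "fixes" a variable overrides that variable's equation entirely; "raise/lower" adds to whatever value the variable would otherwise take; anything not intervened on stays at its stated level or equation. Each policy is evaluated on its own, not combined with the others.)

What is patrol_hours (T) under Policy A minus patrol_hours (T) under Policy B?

Policy A (A := -3):
  A = -3
  B = 150 − 3·(-3) = 159
  T = 154 + 6·159 = 1108
Policy B (A + 41):
  A = 19 + 41 = 60
  B = 150 − 3·60 = -30
  T = 154 + 6·(-30) = -26
T: 1108 − (-26) = 1134

1134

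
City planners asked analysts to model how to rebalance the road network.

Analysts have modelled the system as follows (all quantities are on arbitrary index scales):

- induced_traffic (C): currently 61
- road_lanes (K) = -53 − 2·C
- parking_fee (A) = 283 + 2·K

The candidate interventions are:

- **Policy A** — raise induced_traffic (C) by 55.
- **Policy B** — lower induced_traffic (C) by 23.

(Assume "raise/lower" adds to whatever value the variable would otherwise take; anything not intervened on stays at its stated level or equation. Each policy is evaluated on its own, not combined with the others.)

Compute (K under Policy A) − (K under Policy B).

-156

Policy A (C + 55):
  C = 61 + 55 = 116
  K = -53 − 2·116 = -285
Policy B (C − 23):
  C = 61 − 23 = 38
  K = -53 − 2·38 = -129
K: -285 − (-129) = -156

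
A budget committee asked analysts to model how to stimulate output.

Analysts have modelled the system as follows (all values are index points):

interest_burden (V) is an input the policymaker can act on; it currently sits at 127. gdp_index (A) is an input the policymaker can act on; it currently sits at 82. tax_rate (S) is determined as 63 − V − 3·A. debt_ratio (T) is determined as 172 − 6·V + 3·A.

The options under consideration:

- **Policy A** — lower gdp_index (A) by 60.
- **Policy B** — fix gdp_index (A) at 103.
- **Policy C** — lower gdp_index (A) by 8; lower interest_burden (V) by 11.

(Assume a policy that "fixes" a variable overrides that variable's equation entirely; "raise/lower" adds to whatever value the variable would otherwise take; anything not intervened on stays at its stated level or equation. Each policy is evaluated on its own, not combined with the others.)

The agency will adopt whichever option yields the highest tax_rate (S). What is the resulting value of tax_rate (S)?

Policy A (A − 60):
  V = 127
  A = 82 − 60 = 22
  S = 63 − 127 − 3·22 = -130
Policy B (A := 103):
  V = 127
  A = 103
  S = 63 − 127 − 3·103 = -373
Policy C (A − 8, V − 11):
  V = 127 − 11 = 116
  A = 82 − 8 = 74
  S = 63 − 116 − 3·74 = -275
Comparing — Policy A: S=-130, Policy B: S=-373, Policy C: S=-275. Highest is -130 (Policy A).

-130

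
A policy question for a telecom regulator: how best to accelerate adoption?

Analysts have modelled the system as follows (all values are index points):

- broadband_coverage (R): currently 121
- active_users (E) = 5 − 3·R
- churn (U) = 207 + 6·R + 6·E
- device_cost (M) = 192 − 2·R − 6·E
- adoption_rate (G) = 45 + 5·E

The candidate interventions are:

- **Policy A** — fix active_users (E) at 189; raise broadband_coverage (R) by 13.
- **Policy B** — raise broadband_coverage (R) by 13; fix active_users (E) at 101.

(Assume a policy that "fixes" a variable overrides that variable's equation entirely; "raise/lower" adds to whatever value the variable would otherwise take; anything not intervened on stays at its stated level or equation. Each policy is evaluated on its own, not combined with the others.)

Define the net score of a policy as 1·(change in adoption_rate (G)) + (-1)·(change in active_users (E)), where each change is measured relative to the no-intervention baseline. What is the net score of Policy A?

Baseline:
  R = 121
  E = 5 − 3·121 = -358
  G = 45 + 5·(-358) = -1745
Policy A (E := 189, R + 13):
  R = 121 + 13 = 134
  E = 189
  G = 45 + 5·189 = 990
ΔG = 990 − (-1745) = 2735; ΔE = 189 − (-358) = 547
Score = 1·2735 + (-1)·547 = 2188

2188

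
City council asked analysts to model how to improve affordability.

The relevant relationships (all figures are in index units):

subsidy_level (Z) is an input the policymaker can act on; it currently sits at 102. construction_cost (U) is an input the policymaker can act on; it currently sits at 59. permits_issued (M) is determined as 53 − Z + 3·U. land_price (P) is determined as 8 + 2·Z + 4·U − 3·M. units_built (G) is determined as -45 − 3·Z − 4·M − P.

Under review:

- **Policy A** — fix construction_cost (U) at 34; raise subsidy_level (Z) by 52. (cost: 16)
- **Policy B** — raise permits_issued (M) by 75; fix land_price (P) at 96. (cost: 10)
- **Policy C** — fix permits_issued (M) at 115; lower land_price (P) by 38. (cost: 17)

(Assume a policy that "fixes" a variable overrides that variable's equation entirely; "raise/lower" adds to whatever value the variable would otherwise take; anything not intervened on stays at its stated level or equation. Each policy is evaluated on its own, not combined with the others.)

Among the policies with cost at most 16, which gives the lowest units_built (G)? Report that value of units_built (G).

-1259

Policy A (U := 34, Z + 52):
  Z = 102 + 52 = 154
  U = 34
  M = 53 − 154 + 3·34 = 1
  P = 8 + 2·154 + 4·34 − 3·1 = 449
  G = -45 − 3·154 − 4·1 − 449 = -960
Policy B (M + 75, P := 96):
  Z = 102
  U = 59
  M = 53 − 102 + 3·59 (+75 from intervention) = 203
  P = 96
  G = -45 − 3·102 − 4·203 − 96 = -1259
Comparing — Policy A: G=-960, Policy B: G=-1259. Lowest is -1259 (Policy B).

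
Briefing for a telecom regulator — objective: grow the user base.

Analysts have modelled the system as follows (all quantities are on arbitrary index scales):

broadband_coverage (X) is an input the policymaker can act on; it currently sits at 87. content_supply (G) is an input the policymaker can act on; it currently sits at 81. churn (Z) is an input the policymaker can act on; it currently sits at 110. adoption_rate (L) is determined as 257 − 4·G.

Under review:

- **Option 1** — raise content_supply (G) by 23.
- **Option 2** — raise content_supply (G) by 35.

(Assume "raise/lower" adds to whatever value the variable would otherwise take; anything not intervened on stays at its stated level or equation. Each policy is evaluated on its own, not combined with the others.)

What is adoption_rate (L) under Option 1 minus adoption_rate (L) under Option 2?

48

Option 1 (G + 23):
  G = 81 + 23 = 104
  L = 257 − 4·104 = -159
Option 2 (G + 35):
  G = 81 + 35 = 116
  L = 257 − 4·116 = -207
L: -159 − (-207) = 48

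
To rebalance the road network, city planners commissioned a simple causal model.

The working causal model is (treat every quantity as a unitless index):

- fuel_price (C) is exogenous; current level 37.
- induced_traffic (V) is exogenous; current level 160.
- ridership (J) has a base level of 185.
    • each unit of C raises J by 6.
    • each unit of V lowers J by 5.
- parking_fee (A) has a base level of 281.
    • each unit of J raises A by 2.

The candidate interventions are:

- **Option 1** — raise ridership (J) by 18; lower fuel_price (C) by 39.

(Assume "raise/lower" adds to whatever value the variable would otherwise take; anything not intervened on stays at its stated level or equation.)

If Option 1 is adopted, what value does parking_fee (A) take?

Option 1 (J + 18, C − 39):
  C = 37 − 39 = -2
  V = 160
  J = 185 + 6·(-2) − 5·160 (+18 from intervention) = -609
  A = 281 + 2·(-609) = -937

-937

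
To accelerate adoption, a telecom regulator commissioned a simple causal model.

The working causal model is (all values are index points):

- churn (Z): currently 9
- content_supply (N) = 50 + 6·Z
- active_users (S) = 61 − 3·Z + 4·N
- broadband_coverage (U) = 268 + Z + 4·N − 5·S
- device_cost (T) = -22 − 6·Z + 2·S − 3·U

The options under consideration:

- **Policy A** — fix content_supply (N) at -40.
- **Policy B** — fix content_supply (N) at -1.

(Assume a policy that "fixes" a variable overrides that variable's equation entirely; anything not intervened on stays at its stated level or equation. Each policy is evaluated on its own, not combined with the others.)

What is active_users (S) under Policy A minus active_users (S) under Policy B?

-156

Policy A (N := -40):
  Z = 9
  N = -40
  S = 61 − 3·9 + 4·(-40) = -126
Policy B (N := -1):
  Z = 9
  N = -1
  S = 61 − 3·9 + 4·(-1) = 30
S: -126 − 30 = -156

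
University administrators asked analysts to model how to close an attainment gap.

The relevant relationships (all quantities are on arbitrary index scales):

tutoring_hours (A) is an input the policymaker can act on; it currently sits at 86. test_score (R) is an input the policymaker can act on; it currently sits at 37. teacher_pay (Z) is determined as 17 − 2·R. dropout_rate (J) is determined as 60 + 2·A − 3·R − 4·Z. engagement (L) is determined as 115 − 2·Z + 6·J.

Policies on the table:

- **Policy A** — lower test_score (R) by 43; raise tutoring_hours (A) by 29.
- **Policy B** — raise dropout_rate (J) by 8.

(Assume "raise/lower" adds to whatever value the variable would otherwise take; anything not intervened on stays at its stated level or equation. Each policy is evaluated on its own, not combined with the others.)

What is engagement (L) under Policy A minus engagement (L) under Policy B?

Policy A (R − 43, A + 29):
  A = 86 + 29 = 115
  R = 37 − 43 = -6
  Z = 17 − 2·(-6) = 29
  J = 60 + 2·115 − 3·(-6) − 4·29 = 192
  L = 115 − 2·29 + 6·192 = 1209
Policy B (J + 8):
  A = 86
  R = 37
  Z = 17 − 2·37 = -57
  J = 60 + 2·86 − 3·37 − 4·(-57) (+8 from intervention) = 357
  L = 115 − 2·(-57) + 6·357 = 2371
L: 1209 − 2371 = -1162

-1162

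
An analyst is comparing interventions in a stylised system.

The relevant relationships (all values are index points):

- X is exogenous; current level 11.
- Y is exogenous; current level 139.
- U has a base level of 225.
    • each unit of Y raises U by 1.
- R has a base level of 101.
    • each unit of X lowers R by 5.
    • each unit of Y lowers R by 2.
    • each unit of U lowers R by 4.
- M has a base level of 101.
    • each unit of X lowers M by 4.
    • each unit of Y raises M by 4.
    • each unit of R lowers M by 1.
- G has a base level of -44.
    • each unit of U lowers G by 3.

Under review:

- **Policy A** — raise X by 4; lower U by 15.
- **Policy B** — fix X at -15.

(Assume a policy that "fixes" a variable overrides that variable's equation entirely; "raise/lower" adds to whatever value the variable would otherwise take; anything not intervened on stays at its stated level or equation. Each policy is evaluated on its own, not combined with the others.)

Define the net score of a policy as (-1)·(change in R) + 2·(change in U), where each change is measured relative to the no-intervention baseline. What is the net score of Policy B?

-130

Baseline:
  X = 11
  Y = 139
  U = 225 + 139 = 364
  R = 101 − 5·11 − 2·139 − 4·364 = -1688
Policy B (X := -15):
  X = -15
  Y = 139
  U = 225 + 139 = 364
  R = 101 − 5·(-15) − 2·139 − 4·364 = -1558
ΔR = -1558 − (-1688) = 130; ΔU = 364 − 364 = 0
Score = (-1)·130 + 2·0 = -130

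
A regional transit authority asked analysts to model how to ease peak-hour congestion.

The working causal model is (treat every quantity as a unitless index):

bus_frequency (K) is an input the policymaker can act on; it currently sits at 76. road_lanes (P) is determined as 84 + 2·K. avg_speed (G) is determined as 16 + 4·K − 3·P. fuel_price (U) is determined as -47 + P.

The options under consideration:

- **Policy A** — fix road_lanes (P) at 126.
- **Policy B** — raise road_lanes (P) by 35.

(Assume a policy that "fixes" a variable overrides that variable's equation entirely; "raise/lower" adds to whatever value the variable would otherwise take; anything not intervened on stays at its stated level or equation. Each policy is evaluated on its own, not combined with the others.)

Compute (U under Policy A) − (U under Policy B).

Policy A (P := 126):
  K = 76
  P = 126
  U = -47 + 126 = 79
Policy B (P + 35):
  K = 76
  P = 84 + 2·76 (+35 from intervention) = 271
  U = -47 + 271 = 224
U: 79 − 224 = -145

-145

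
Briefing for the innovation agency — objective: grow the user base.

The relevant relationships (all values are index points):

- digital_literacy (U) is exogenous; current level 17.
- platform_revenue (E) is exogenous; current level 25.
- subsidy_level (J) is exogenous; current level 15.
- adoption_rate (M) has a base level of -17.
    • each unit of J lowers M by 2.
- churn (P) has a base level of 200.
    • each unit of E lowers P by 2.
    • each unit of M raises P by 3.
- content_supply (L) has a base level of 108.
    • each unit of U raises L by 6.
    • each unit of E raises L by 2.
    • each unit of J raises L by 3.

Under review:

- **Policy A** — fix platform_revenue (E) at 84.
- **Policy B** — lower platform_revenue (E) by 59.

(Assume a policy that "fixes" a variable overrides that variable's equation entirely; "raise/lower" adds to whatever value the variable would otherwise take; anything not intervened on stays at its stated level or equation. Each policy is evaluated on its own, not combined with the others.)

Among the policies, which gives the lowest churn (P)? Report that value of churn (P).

Policy A (E := 84):
  E = 84
  J = 15
  M = -17 − 2·15 = -47
  P = 200 − 2·84 + 3·(-47) = -109
Policy B (E − 59):
  E = 25 − 59 = -34
  J = 15
  M = -17 − 2·15 = -47
  P = 200 − 2·(-34) + 3·(-47) = 127
Comparing — Policy A: P=-109, Policy B: P=127. Lowest is -109 (Policy A).

-109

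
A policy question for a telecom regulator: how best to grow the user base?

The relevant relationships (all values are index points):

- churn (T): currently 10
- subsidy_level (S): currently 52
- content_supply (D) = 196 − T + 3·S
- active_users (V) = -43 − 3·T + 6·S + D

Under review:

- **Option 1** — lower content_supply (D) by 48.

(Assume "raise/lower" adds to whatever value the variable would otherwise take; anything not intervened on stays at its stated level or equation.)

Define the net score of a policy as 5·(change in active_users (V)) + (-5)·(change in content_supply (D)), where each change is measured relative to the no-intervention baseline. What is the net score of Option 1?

Baseline:
  T = 10
  S = 52
  D = 196 − 10 + 3·52 = 342
  V = -43 − 3·10 + 6·52 + 342 = 581
Option 1 (D − 48):
  T = 10
  S = 52
  D = 196 − 10 + 3·52 (−48 from intervention) = 294
  V = -43 − 3·10 + 6·52 + 294 = 533
ΔV = 533 − 581 = -48; ΔD = 294 − 342 = -48
Score = 5·(-48) + (-5)·(-48) = 0

0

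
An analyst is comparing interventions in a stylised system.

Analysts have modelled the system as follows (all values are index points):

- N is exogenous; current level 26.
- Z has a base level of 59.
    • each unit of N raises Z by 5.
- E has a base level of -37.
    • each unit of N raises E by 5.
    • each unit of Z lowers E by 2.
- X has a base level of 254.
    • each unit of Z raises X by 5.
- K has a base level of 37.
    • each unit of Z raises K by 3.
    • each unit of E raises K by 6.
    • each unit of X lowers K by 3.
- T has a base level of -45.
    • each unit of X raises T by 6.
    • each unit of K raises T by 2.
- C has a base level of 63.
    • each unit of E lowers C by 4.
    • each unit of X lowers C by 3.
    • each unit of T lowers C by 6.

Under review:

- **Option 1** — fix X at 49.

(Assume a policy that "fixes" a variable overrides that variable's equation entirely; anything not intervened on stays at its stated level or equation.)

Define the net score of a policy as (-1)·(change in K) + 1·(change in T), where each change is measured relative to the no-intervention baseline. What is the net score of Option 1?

-3450

Baseline:
  N = 26
  Z = 59 + 5·26 = 189
  E = -37 + 5·26 − 2·189 = -285
  X = 254 + 5·189 = 1199
  K = 37 + 3·189 + 6·(-285) − 3·1199 = -4703
  T = -45 + 6·1199 + 2·(-4703) = -2257
Option 1 (X := 49):
  N = 26
  Z = 59 + 5·26 = 189
  E = -37 + 5·26 − 2·189 = -285
  X = 49
  K = 37 + 3·189 + 6·(-285) − 3·49 = -1253
  T = -45 + 6·49 + 2·(-1253) = -2257
ΔK = -1253 − (-4703) = 3450; ΔT = -2257 − (-2257) = 0
Score = (-1)·3450 + 1·0 = -3450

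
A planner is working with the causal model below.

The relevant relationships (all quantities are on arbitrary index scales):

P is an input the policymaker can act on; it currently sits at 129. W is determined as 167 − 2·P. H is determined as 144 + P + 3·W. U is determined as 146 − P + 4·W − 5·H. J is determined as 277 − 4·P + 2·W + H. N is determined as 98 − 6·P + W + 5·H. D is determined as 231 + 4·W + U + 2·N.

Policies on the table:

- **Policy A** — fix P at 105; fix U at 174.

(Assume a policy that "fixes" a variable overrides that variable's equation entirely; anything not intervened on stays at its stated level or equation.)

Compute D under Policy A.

283

Policy A (P := 105, U := 174):
  P = 105
  W = 167 − 2·105 = -43
  H = 144 + 105 + 3·(-43) = 120
  U = 174
  N = 98 − 6·105 + (-43) + 5·120 = 25
  D = 231 + 4·(-43) + 174 + 2·25 = 283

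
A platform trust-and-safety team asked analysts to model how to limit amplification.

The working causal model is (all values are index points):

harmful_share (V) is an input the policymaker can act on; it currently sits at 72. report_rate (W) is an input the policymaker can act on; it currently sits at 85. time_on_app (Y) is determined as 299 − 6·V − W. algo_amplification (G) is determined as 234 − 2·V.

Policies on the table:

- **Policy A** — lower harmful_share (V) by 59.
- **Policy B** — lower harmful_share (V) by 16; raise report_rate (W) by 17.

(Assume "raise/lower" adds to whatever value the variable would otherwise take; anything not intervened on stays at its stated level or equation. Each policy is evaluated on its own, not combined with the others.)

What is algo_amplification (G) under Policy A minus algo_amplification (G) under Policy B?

Policy A (V − 59):
  V = 72 − 59 = 13
  G = 234 − 2·13 = 208
Policy B (V − 16, W + 17):
  V = 72 − 16 = 56
  G = 234 − 2·56 = 122
G: 208 − 122 = 86

86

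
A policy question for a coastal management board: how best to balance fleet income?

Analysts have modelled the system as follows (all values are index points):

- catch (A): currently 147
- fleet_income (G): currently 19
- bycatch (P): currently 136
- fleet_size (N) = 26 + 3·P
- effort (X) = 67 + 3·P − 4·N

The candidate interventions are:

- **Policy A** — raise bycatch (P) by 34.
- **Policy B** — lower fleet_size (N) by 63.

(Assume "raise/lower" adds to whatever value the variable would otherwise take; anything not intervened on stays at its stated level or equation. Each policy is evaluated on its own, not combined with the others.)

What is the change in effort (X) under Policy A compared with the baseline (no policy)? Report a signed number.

Baseline:
  P = 136
  N = 26 + 3·136 = 434
  X = 67 + 3·136 − 4·434 = -1261
Policy A (P + 34):
  P = 136 + 34 = 170
  N = 26 + 3·170 = 536
  X = 67 + 3·170 − 4·536 = -1567
Change in X: -1567 − (-1261) = -306

-306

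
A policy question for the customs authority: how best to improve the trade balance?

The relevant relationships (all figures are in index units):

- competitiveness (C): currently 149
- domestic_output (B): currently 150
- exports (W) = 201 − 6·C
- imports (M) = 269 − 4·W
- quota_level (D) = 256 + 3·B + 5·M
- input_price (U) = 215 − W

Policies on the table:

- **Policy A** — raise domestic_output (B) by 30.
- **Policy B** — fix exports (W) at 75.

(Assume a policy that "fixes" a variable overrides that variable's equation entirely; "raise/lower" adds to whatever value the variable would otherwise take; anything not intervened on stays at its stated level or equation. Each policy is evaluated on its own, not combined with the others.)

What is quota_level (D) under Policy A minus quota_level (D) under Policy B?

Policy A (B + 30):
  C = 149
  B = 150 + 30 = 180
  W = 201 − 6·149 = -693
  M = 269 − 4·(-693) = 3041
  D = 256 + 3·180 + 5·3041 = 16001
Policy B (W := 75):
  C = 149
  B = 150
  W = 75
  M = 269 − 4·75 = -31
  D = 256 + 3·150 + 5·(-31) = 551
D: 16001 − 551 = 15450

15450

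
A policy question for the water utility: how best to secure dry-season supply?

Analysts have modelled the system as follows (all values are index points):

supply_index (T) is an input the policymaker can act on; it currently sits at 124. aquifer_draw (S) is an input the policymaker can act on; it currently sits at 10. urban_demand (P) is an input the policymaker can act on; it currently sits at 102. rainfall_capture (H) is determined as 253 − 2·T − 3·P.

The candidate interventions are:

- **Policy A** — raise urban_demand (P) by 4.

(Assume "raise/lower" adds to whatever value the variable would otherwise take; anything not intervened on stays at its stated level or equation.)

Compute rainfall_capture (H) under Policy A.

-313

Policy A (P + 4):
  T = 124
  P = 102 + 4 = 106
  H = 253 − 2·124 − 3·106 = -313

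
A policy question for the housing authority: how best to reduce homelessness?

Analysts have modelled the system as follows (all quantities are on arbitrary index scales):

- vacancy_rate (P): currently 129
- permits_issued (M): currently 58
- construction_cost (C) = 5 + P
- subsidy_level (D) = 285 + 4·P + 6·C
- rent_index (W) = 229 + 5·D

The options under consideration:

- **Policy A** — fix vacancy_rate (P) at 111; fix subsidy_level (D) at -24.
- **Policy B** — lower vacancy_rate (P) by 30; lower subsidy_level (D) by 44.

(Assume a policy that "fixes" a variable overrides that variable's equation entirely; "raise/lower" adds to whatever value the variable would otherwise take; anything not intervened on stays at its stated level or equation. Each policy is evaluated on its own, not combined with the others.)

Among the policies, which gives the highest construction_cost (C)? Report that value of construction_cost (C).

Policy A (P := 111, D := -24):
  P = 111
  C = 5 + 111 = 116
Policy B (P − 30, D − 44):
  P = 129 − 30 = 99
  C = 5 + 99 = 104
Comparing — Policy A: C=116, Policy B: C=104. Highest is 116 (Policy A).

116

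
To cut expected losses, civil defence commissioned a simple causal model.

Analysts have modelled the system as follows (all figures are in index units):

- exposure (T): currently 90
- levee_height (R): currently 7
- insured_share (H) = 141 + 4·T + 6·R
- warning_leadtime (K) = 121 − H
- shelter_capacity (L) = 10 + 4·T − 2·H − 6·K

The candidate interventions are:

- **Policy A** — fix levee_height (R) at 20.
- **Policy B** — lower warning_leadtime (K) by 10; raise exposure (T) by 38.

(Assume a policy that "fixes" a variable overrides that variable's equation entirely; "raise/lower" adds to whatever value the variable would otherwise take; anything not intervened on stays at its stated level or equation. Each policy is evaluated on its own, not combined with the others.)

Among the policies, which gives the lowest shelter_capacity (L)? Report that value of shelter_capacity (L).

2128

Policy A (R := 20):
  T = 90
  R = 20
  H = 141 + 4·90 + 6·20 = 621
  K = 121 − 621 = -500
  L = 10 + 4·90 − 2·621 − 6·(-500) = 2128
Policy B (K − 10, T + 38):
  T = 90 + 38 = 128
  R = 7
  H = 141 + 4·128 + 6·7 = 695
  K = 121 − 695 (−10 from intervention) = -584
  L = 10 + 4·128 − 2·695 − 6·(-584) = 2636
Comparing — Policy A: L=2128, Policy B: L=2636. Lowest is 2128 (Policy A).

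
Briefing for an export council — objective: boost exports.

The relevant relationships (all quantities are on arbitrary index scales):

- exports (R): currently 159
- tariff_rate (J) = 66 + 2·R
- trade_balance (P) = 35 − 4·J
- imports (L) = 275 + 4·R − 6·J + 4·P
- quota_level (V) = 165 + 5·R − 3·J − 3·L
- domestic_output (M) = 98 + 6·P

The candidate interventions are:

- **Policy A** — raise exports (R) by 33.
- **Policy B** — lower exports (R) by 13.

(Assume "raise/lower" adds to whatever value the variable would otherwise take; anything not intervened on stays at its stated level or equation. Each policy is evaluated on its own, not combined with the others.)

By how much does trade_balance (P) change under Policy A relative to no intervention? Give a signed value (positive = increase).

-264

Baseline:
  R = 159
  J = 66 + 2·159 = 384
  P = 35 − 4·384 = -1501
Policy A (R + 33):
  R = 159 + 33 = 192
  J = 66 + 2·192 = 450
  P = 35 − 4·450 = -1765
Change in P: -1765 − (-1501) = -264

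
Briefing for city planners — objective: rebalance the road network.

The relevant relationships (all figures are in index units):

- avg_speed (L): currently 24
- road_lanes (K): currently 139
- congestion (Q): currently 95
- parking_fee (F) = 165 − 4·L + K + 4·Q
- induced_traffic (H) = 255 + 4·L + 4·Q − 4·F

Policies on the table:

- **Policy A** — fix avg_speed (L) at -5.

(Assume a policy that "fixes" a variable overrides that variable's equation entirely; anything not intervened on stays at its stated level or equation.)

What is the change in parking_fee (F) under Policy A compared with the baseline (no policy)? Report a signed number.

Baseline:
  L = 24
  K = 139
  Q = 95
  F = 165 − 4·24 + 139 + 4·95 = 588
Policy A (L := -5):
  L = -5
  K = 139
  Q = 95
  F = 165 − 4·(-5) + 139 + 4·95 = 704
Change in F: 704 − 588 = 116

116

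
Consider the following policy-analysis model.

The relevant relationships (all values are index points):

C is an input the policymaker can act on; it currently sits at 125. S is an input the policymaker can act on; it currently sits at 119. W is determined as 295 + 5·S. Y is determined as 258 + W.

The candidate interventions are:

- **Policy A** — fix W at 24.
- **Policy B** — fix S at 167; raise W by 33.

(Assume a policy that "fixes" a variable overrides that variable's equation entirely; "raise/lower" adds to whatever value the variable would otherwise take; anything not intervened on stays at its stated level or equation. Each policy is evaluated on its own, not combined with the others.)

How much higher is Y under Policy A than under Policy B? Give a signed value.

-1139

Policy A (W := 24):
  S = 119
  W = 24
  Y = 258 + 24 = 282
Policy B (S := 167, W + 33):
  S = 167
  W = 295 + 5·167 (+33 from intervention) = 1163
  Y = 258 + 1163 = 1421
Y: 282 − 1421 = -1139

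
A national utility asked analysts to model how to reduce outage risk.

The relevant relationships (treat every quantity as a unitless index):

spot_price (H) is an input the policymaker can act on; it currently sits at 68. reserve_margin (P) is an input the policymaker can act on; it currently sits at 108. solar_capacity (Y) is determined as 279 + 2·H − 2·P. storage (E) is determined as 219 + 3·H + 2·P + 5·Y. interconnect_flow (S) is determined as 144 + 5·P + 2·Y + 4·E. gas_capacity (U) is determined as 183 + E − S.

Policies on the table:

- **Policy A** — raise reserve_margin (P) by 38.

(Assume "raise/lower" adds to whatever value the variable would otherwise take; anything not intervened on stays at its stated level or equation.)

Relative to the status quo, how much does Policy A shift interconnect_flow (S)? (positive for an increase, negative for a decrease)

Baseline:
  H = 68
  P = 108
  Y = 279 + 2·68 − 2·108 = 199
  E = 219 + 3·68 + 2·108 + 5·199 = 1634
  S = 144 + 5·108 + 2·199 + 4·1634 = 7618
Policy A (P + 38):
  H = 68
  P = 108 + 38 = 146
  Y = 279 + 2·68 − 2·146 = 123
  E = 219 + 3·68 + 2·146 + 5·123 = 1330
  S = 144 + 5·146 + 2·123 + 4·1330 = 6440
Change in S: 6440 − 7618 = -1178

-1178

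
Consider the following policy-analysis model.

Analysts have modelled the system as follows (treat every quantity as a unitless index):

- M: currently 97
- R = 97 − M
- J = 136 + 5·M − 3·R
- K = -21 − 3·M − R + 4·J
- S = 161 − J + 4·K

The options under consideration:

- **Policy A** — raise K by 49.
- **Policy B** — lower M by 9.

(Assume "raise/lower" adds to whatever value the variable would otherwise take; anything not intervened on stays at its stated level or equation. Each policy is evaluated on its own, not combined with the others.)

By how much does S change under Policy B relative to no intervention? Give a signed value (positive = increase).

Baseline:
  M = 97
  R = 97 − 97 = 0
  J = 136 + 5·97 − 3·0 = 621
  K = -21 − 3·97 − 0 + 4·621 = 2172
  S = 161 − 621 + 4·2172 = 8228
Policy B (M − 9):
  M = 97 − 9 = 88
  R = 97 − 88 = 9
  J = 136 + 5·88 − 3·9 = 549
  K = -21 − 3·88 − 9 + 4·549 = 1902
  S = 161 − 549 + 4·1902 = 7220
Change in S: 7220 − 8228 = -1008

-1008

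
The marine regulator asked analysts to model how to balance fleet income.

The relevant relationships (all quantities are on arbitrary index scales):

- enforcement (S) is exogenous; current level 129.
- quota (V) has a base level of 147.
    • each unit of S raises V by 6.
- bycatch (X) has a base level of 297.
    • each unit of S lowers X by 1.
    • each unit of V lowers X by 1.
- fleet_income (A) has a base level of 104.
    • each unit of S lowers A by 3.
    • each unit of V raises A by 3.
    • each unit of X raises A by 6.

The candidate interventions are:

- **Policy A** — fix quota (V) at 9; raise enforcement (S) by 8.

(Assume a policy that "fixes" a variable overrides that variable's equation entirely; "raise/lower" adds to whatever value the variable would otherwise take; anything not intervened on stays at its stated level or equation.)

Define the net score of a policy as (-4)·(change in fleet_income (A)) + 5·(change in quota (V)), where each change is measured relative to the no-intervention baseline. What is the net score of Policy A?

Baseline:
  S = 129
  V = 147 + 6·129 = 921
  X = 297 − 129 − 921 = -753
  A = 104 − 3·129 + 3·921 + 6·(-753) = -2038
Policy A (V := 9, S + 8):
  S = 129 + 8 = 137
  V = 9
  X = 297 − 137 − 9 = 151
  A = 104 − 3·137 + 3·9 + 6·151 = 626
ΔA = 626 − (-2038) = 2664; ΔV = 9 − 921 = -912
Score = (-4)·2664 + 5·(-912) = -15216

-15216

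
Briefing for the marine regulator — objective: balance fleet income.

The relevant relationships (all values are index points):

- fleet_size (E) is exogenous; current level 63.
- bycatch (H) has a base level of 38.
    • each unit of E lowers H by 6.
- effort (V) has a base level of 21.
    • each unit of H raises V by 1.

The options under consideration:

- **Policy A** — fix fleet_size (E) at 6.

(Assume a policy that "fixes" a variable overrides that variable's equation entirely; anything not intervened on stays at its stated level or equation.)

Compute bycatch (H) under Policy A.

Policy A (E := 6):
  E = 6
  H = 38 − 6·6 = 2

2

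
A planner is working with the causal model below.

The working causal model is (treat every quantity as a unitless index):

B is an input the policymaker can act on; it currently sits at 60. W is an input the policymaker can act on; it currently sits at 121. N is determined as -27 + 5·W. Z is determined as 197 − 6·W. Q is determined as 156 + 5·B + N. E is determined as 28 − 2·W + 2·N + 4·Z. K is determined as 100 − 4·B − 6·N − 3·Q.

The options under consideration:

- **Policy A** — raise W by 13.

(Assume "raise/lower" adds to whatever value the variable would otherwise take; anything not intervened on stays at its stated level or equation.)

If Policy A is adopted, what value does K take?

-7295

Policy A (W + 13):
  B = 60
  W = 121 + 13 = 134
  N = -27 + 5·134 = 643
  Q = 156 + 5·60 + 643 = 1099
  K = 100 − 4·60 − 6·643 − 3·1099 = -7295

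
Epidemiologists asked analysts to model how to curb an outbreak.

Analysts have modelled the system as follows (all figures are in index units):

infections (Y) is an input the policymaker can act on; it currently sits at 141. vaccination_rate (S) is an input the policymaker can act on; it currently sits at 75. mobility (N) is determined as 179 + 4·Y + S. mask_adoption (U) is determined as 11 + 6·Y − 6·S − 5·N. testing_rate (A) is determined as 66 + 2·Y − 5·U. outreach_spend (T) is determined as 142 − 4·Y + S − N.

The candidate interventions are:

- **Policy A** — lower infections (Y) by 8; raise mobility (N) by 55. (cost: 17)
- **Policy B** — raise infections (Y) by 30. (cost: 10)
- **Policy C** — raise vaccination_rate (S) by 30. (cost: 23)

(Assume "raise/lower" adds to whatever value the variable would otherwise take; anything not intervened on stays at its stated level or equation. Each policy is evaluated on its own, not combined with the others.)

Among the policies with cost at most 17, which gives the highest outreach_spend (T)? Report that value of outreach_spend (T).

Policy A (Y − 8, N + 55):
  Y = 141 − 8 = 133
  S = 75
  N = 179 + 4·133 + 75 (+55 from intervention) = 841
  T = 142 − 4·133 + 75 − 841 = -1156
Policy B (Y + 30):
  Y = 141 + 30 = 171
  S = 75
  N = 179 + 4·171 + 75 = 938
  T = 142 − 4·171 + 75 − 938 = -1405
Comparing — Policy A: T=-1156, Policy B: T=-1405. Highest is -1156 (Policy A).

-1156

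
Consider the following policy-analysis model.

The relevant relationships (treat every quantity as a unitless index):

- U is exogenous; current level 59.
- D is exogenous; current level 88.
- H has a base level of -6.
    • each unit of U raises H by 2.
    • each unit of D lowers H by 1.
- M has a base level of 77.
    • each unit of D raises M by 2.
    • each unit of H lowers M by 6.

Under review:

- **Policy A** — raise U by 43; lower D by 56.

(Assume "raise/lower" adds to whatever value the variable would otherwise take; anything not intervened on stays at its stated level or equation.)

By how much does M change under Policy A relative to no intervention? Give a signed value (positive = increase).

Baseline:
  U = 59
  D = 88
  H = -6 + 2·59 − 88 = 24
  M = 77 + 2·88 − 6·24 = 109
Policy A (U + 43, D − 56):
  U = 59 + 43 = 102
  D = 88 − 56 = 32
  H = -6 + 2·102 − 32 = 166
  M = 77 + 2·32 − 6·166 = -855
Change in M: -855 − 109 = -964

-964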